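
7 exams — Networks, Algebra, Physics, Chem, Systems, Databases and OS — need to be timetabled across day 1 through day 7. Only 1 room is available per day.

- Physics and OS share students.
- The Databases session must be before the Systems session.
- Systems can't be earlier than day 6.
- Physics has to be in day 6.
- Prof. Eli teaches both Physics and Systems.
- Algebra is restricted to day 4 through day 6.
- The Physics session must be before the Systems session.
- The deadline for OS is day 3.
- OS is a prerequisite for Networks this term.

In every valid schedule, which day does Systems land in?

day 7

Systems's window is day 6–day 7.
Physics is fixed at day 6, and Systems can't share a day with Physics.
So Systems must be day 7.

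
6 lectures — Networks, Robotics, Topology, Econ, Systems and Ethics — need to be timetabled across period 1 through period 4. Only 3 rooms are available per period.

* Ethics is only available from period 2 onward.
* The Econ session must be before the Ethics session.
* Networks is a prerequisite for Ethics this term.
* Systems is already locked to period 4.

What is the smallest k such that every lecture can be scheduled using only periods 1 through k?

The precedence chain requires at least 2 distinct periods.
With at most 3 per period and 6 lectures, at least 2 periods are needed.
Systems can't be placed before period 4, so the schedule must run through at least period 4.
4 works (last occupied period: period 4): for example Econ -> period 1; Ethics -> period 2; Robotics -> period 1; Networks -> period 1; Systems -> period 4; Topology -> period 2.

4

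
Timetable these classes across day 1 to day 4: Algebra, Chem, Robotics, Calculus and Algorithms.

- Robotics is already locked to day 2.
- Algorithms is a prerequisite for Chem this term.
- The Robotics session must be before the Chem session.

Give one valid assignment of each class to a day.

Robotics in day 2, Algebra in day 1, Calculus in day 1, Chem in day 3, Algorithms in day 1

Checking: Algorithms(day 1) before Chem(day 3); Robotics(day 2) before Chem(day 3); Robotics=day 2 in [day 2,day 2].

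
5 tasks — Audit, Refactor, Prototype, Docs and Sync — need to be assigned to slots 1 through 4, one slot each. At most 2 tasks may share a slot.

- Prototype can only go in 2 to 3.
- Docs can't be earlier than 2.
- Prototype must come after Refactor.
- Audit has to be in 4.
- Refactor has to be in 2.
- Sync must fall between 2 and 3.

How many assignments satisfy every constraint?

Enumerating: Docs -> 3, Refactor -> 2, Audit -> 4, Sync -> 2, Prototype -> 3 | Refactor=2; Prototype=3; Audit=4; Docs=4; Sync=2 | Refactor=2, Sync=3, Prototype=3, Audit=4, Docs=2 | Audit=4; Refactor=2; Prototype=3; Docs=4; Sync=3.

4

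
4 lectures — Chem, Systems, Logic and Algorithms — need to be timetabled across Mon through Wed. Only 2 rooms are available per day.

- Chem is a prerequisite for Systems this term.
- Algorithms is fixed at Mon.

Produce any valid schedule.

Algorithms in Mon; Logic in Tue; Chem in Mon; Systems in Tue

Checking: Chem(Mon) before Systems(Tue); Algorithms=Mon in [Mon,Mon]; max 2 per day (cap 2).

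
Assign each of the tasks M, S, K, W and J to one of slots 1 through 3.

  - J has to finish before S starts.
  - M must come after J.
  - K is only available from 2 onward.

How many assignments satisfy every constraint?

30

Splitting on M: it can be 2 (12), 3 (18). Listing each branch's schedules as (S, K, W, J):
M=2: (2,2,1,1) (2,2,2,1) (2,2,3,1) (2,3,1,1) (2,3,2,1) (2,3,3,1) (3,2,1,1) (3,2,2,1) (3,2,3,1) (3,3,1,1) (3,3,2,1) (3,3,3,1) — 12.
M=3: (2,2,1,1) (2,2,2,1) (2,2,3,1) (2,3,1,1) (2,3,2,1) (2,3,3,1) (3,2,1,1) (3,2,1,2) (3,2,2,1) (3,2,2,2) (3,2,3,1) (3,2,3,2) (3,3,1,1) (3,3,1,2) (3,3,2,1) (3,3,2,2) (3,3,3,1) (3,3,3,2) — 18.
Summing: 12 + 18 = 30.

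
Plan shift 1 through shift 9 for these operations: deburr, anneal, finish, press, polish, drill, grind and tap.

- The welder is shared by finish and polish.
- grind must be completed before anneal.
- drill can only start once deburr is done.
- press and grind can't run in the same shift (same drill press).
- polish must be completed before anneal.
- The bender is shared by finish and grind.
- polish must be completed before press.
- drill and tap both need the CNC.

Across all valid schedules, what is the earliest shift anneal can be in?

Precedence pushes anneal to at least shift 2.
anneal at shift 2 is achievable: anneal in shift 2; press in shift 2; grind in shift 1; drill in shift 2; deburr in shift 1; finish in shift 2; tap in shift 1; polish in shift 1.

shift 2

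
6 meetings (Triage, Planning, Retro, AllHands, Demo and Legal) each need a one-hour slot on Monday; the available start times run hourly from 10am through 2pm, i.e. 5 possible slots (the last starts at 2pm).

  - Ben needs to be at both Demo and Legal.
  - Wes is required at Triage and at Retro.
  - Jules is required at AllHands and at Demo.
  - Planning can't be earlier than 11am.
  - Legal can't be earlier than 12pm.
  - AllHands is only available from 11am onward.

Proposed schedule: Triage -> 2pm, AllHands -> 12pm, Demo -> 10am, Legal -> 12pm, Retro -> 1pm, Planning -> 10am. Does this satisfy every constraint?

No — it violates: Planning can't be earlier than 11am

Legal can't be earlier than 12pm — holds.
Planning can't be earlier than 11am — violated.
Jules is required at AllHands and at Demo — holds.
Wes is required at Triage and at Retro — holds.
Ben needs to be at both Demo and Legal — holds.
AllHands is only available from 11am onward — holds.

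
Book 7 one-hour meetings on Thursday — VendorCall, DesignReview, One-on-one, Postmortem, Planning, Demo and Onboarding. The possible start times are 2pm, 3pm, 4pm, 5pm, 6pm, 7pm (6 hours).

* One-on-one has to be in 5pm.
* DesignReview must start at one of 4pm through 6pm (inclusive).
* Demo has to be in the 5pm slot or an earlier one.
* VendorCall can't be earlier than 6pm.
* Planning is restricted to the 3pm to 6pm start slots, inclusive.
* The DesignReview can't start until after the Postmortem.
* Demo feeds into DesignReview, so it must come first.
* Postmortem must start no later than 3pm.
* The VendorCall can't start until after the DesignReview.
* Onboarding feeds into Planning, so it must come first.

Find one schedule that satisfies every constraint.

One-on-one in 5pm, VendorCall in 6pm, Postmortem in 2pm, DesignReview in 4pm, Demo in 2pm, Onboarding in 2pm, Planning in 3pm

Checking: Postmortem(2pm) before DesignReview(4pm); Onboarding(2pm) before Planning(3pm); DesignReview(4pm) before VendorCall(6pm); Demo(2pm) before DesignReview(4pm); Demo=2pm in [2pm,5pm]; Planning=3pm in [3pm,6pm]; DesignReview=4pm in [4pm,6pm]; VendorCall=6pm in [6pm,7pm]; Postmortem=2pm in [2pm,3pm]; One-on-one=5pm in [5pm,5pm].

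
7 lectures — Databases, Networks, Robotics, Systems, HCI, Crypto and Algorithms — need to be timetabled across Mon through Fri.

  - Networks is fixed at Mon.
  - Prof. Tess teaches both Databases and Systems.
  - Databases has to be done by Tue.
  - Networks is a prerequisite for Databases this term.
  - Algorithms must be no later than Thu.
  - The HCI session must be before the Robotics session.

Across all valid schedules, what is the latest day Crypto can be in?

Fri

Crypto at Fri is achievable: Networks in Mon, Systems in Mon, HCI in Mon, Algorithms in Mon, Robotics in Tue, Crypto in Fri, Databases in Tue.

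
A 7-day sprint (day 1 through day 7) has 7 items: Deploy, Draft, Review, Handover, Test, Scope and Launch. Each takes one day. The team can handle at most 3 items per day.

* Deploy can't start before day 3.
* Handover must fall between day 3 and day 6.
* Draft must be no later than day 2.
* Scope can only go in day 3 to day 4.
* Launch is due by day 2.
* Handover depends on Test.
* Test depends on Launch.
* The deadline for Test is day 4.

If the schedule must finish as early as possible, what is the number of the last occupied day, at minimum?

day 3

The precedence chain requires at least 3 distinct days.
With at most 3 per day and 7 tasks, at least 3 days are needed.
3 works (last occupied day: day 3): for example Launch=day 1, Review=day 1, Scope=day 3, Test=day 2, Draft=day 1, Deploy=day 3, Handover=day 3.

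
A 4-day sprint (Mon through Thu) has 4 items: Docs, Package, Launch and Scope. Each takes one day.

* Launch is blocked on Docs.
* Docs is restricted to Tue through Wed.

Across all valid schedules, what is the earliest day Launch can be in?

Precedence pushes Launch to at least Wed.
Launch at Wed is achievable: Docs in Tue; Scope in Mon; Launch in Wed; Package in Mon.

Wed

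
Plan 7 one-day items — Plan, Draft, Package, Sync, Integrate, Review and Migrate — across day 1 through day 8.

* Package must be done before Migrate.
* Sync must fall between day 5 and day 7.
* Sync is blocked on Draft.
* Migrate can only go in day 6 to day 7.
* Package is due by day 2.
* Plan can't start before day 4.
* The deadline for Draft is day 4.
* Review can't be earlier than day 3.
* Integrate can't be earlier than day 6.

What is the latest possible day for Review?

day 8

Review is available from day 3.
Review at day 8 is achievable: Integrate=day 6, Package=day 1, Review=day 8, Sync=day 5, Migrate=day 6, Plan=day 4, Draft=day 1.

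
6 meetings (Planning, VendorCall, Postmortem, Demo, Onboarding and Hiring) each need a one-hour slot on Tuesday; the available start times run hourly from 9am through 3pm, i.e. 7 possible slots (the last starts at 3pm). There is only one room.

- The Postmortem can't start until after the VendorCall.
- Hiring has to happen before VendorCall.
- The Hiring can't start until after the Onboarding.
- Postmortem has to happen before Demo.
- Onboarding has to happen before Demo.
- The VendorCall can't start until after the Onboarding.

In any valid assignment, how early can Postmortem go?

12pm

Precedence pushes Postmortem to at least 12pm; downstream work caps Postmortem at 2pm.
Postmortem at 12pm is achievable: Hiring=10am, Planning=2pm, Demo=1pm, Onboarding=9am, Postmortem=12pm, VendorCall=11am.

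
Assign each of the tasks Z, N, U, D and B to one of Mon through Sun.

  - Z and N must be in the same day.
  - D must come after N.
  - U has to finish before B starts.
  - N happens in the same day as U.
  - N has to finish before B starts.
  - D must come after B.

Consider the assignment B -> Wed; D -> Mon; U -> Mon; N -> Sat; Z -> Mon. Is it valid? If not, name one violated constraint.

No. D must come after N is not satisfied.

D must come after N — violated.
D must come after B — violated.
N happens in the same day as U — violated.
N has to finish before B starts — violated.
U has to finish before B starts — holds.
Z and N must be in the same day — violated.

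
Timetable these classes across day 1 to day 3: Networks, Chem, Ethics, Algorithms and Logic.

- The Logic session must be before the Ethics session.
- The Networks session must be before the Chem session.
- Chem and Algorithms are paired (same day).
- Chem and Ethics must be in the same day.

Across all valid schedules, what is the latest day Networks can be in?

day 2

Downstream work caps Networks at day 2.
Networks at day 2 is achievable: Logic=day 1; Chem=day 3; Networks=day 2; Algorithms=day 3; Ethics=day 3.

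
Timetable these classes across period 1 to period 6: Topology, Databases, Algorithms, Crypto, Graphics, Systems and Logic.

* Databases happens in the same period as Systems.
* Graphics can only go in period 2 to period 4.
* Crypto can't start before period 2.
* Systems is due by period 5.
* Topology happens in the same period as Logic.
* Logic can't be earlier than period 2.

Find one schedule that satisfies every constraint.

Graphics -> period 2; Topology -> period 2; Systems -> period 1; Algorithms -> period 1; Crypto -> period 2; Databases -> period 1; Logic -> period 2

Checking: Databases = Systems = period 1; Topology = Logic = period 2; Systems=period 1 in [period 1,period 5]; Graphics=period 2 in [period 2,period 4]; Logic=period 2 in [period 2,period 6]; Crypto=period 2 in [period 2,period 6].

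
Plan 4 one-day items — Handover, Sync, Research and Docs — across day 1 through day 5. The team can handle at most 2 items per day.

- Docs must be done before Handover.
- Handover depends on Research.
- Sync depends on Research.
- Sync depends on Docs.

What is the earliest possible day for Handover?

day 2

Precedence pushes Handover to at least day 2.
Handover at day 2 is achievable: Docs=day 1; Sync=day 2; Handover=day 2; Research=day 1.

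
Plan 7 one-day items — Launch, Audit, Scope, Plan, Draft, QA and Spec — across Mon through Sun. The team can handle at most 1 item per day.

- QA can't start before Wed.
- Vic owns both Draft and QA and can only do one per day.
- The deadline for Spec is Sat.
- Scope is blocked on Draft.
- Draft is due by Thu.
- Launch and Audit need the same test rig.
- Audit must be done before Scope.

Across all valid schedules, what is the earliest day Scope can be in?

Precedence pushes Scope to at least Tue.
Scope at Wed is achievable: Audit in Tue, Scope in Wed, Plan in Sun, QA in Thu, Draft in Mon, Spec in Fri, Launch in Sat.
Nothing earlier works — the conflict and capacity constraints rule out every day before Wed.

Wed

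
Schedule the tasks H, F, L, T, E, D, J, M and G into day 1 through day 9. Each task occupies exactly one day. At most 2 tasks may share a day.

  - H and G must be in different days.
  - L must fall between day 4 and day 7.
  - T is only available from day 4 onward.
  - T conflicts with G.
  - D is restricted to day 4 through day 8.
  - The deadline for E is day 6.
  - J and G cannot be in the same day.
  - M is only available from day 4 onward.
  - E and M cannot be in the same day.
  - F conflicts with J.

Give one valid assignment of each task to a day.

J=day 3; F=day 2; D=day 4; L=day 4; H=day 1; E=day 1; G=day 2; T=day 5; M=day 5

Checking: E(day 1) != M(day 5); H(day 1) != G(day 2); J(day 3) != G(day 2); F(day 2) != J(day 3); T(day 5) != G(day 2); E=day 1 in [day 1,day 6]; D=day 4 in [day 4,day 8]; L=day 4 in [day 4,day 7]; M=day 5 in [day 4,day 9]; T=day 5 in [day 4,day 9]; max 2 per day (cap 2).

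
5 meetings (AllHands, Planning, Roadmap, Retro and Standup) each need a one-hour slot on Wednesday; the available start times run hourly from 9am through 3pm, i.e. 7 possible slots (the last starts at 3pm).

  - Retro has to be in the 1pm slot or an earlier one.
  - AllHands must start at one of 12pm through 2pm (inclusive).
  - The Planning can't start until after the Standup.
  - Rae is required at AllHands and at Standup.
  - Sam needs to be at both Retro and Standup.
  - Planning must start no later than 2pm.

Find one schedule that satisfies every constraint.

Planning=11am; Standup=10am; Retro=9am; Roadmap=9am; AllHands=12pm

Checking: Standup(10am) before Planning(11am); AllHands(12pm) != Standup(10am); Retro(9am) != Standup(10am); Planning=11am in [9am,2pm]; AllHands=12pm in [12pm,2pm]; Retro=9am in [9am,1pm].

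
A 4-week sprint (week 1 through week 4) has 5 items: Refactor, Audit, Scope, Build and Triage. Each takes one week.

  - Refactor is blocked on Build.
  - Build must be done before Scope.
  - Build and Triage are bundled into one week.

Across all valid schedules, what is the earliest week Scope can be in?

Precedence pushes Scope to at least week 2.
Scope at week 2 is achievable: Audit -> week 1, Refactor -> week 2, Triage -> week 1, Build -> week 1, Scope -> week 2.

week 2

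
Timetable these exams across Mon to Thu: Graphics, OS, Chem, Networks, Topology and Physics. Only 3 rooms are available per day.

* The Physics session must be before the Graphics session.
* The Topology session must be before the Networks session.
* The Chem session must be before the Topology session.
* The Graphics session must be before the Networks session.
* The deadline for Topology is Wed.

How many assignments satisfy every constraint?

40

Splitting on Graphics: it can be Tue (16), Wed (24). Listing each branch's schedules as (OS, Chem, Networks, Topology, Physics):
Graphics=Tue: (Mon,Mon,Wed,Tue,Mon) (Mon,Mon,Thu,Tue,Mon) (Mon,Mon,Thu,Wed,Mon) (Mon,Tue,Thu,Wed,Mon) (Tue,Mon,Wed,Tue,Mon) (Tue,Mon,Thu,Tue,Mon) (Tue,Mon,Thu,Wed,Mon) (Tue,Tue,Thu,Wed,Mon) (Wed,Mon,Wed,Tue,Mon) (Wed,Mon,Thu,Tue,Mon) (Wed,Mon,Thu,Wed,Mon) (Wed,Tue,Thu,Wed,Mon) (Thu,Mon,Wed,Tue,Mon) (Thu,Mon,Thu,Tue,Mon) (Thu,Mon,Thu,Wed,Mon) (Thu,Tue,Thu,Wed,Mon) — 16.
Graphics=Wed: (Mon,Mon,Thu,Tue,Mon) (Mon,Mon,Thu,Tue,Tue) (Mon,Mon,Thu,Wed,Mon) (Mon,Mon,Thu,Wed,Tue) (Mon,Tue,Thu,Wed,Mon) (Mon,Tue,Thu,Wed,Tue) (Tue,Mon,Thu,Tue,Mon) (Tue,Mon,Thu,Tue,Tue) (Tue,Mon,Thu,Wed,Mon) (Tue,Mon,Thu,Wed,Tue) (Tue,Tue,Thu,Wed,Mon) (Tue,Tue,Thu,Wed,Tue) (Wed,Mon,Thu,Tue,Mon) (Wed,Mon,Thu,Tue,Tue) (Wed,Mon,Thu,Wed,Mon) (Wed,Mon,Thu,Wed,Tue) (Wed,Tue,Thu,Wed,Mon) (Wed,Tue,Thu,Wed,Tue) (Thu,Mon,Thu,Tue,Mon) (Thu,Mon,Thu,Tue,Tue) (Thu,Mon,Thu,Wed,Mon) (Thu,Mon,Thu,Wed,Tue) (Thu,Tue,Thu,Wed,Mon) (Thu,Tue,Thu,Wed,Tue) — 24.
Summing: 16 + 24 = 40.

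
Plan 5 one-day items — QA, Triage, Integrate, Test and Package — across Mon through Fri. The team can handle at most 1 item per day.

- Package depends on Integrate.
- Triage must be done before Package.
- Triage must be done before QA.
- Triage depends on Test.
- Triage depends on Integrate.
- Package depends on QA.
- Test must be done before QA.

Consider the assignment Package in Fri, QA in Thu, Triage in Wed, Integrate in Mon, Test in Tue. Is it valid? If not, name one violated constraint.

Triage depends on Test — holds.
The team can handle at most 1 item per day — holds.
Package depends on Integrate — holds.
Triage must be done before Package — holds.
Triage depends on Integrate — holds.
Test must be done before QA — holds.
Package depends on QA — holds.
Triage must be done before QA — holds.

Yes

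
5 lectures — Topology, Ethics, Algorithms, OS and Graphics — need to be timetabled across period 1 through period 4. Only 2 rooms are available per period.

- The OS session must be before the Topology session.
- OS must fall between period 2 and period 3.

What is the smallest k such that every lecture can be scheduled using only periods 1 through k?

3 periods

The precedence chain requires at least 2 distinct periods.
With at most 2 per period and 5 lectures, at least 3 periods are needed.
Propagating the time windows through the other constraints, Topology can't land before period 3, so the schedule must run through at least period 3.
3 works (last occupied period: period 3): for example Algorithms in period 1, OS in period 2, Ethics in period 1, Topology in period 3, Graphics in period 2.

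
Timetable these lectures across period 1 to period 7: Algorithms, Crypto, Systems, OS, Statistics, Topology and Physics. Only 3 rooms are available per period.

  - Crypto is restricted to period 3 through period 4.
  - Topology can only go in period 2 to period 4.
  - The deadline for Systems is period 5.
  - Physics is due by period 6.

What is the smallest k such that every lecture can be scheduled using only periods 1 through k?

With at most 3 per period and 7 lectures, at least 3 periods are needed.
Crypto can't be placed before period 3, so the schedule must run through at least period 3.
3 works (last occupied period: period 3): for example Topology in period 2; Physics in period 2; OS in period 1; Statistics in period 2; Crypto in period 3; Algorithms in period 1; Systems in period 1.

3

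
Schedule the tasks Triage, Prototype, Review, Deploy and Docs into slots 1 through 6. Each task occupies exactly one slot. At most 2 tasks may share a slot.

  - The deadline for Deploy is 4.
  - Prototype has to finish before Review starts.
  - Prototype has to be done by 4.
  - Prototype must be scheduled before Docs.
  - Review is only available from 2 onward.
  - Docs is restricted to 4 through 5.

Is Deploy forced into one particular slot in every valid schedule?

Deploy can be 1 (e.g. Deploy=1, Review=2, Prototype=1, Docs=4, Triage=2) or 2 (e.g. Docs -> 4; Review -> 2; Deploy -> 2; Prototype -> 1; Triage -> 1).

No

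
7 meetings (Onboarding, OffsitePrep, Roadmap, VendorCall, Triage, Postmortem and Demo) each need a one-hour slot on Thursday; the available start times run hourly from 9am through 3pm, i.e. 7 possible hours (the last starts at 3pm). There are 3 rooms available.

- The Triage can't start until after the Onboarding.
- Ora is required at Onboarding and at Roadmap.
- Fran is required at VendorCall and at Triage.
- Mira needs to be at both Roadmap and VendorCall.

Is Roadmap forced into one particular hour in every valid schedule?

Roadmap can be 9am (e.g. Postmortem=9am; Demo=10am; Triage=11am; OffsitePrep=9am; Roadmap=9am; Onboarding=10am; VendorCall=10am) or 10am (e.g. VendorCall=9am; Postmortem=10am; Demo=11am; Roadmap=10am; Triage=10am; Onboarding=9am; OffsitePrep=9am).

No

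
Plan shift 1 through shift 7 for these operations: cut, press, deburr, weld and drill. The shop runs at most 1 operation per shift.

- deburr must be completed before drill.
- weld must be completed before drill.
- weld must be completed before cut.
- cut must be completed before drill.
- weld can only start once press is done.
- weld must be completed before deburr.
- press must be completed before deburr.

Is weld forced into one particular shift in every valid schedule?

weld can be shift 2 (e.g. drill -> shift 5; press -> shift 1; cut -> shift 4; deburr -> shift 3; weld -> shift 2) or shift 3 (e.g. press -> shift 1; deburr -> shift 4; weld -> shift 3; drill -> shift 6; cut -> shift 5).

No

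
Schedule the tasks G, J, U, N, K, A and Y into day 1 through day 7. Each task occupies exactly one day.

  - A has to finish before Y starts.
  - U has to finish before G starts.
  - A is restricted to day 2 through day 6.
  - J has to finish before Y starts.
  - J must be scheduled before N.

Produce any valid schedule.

G -> day 2, Y -> day 3, J -> day 1, K -> day 1, A -> day 2, N -> day 2, U -> day 1

Checking: U(day 1) before G(day 2); J(day 1) before Y(day 3); J(day 1) before N(day 2); A(day 2) before Y(day 3); A=day 2 in [day 2,day 6].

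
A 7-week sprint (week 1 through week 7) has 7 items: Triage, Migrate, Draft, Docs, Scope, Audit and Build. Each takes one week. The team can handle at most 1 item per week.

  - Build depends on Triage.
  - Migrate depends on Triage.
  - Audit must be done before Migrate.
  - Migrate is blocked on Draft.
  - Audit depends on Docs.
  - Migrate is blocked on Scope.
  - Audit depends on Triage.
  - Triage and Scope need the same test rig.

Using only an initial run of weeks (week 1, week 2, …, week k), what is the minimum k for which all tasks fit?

7 weeks

The precedence chain requires at least 3 distinct weeks.
With at most 1 per week and 7 tasks, at least 7 weeks are needed.
7 works (last occupied week: week 7): for example Audit=week 3, Docs=week 2, Draft=week 4, Migrate=week 6, Triage=week 1, Build=week 7, Scope=week 5.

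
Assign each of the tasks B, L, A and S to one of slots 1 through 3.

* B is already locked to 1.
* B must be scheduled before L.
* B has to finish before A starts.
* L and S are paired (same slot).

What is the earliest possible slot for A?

2

Precedence pushes A to at least 2.
A at 2 is achievable: B in 1, A in 2, L in 2, S in 2.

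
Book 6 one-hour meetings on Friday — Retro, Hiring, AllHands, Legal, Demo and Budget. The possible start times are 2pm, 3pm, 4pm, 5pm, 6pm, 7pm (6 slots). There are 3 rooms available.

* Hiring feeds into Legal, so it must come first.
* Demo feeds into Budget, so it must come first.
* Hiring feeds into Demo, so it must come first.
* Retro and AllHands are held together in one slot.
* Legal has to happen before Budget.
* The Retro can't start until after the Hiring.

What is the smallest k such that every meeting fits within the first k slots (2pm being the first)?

The precedence chain requires at least 3 distinct slots.
With at most 3 per slot and 6 meetings, at least 2 slots are needed.
3 works (last occupied slot: 4pm): for example Retro -> 4pm; Legal -> 3pm; Demo -> 3pm; AllHands -> 4pm; Hiring -> 2pm; Budget -> 4pm.

3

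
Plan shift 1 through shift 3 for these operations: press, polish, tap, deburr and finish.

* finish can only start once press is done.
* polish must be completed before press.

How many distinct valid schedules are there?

9

Splitting on tap: it can be shift 1 (3), shift 2 (3), shift 3 (3). Listing each branch's schedules as (press, polish, deburr, finish) by shift number:
tap=shift 1: (2,1,1,3) (2,1,2,3) (2,1,3,3) — 3.
tap=shift 2: (2,1,1,3) (2,1,2,3) (2,1,3,3) — 3.
tap=shift 3: (2,1,1,3) (2,1,2,3) (2,1,3,3) — 3.
Summing: 3 + 3 + 3 = 9.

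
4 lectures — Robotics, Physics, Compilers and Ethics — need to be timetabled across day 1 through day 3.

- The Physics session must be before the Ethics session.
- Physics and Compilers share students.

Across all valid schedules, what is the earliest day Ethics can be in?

Precedence pushes Ethics to at least day 2.
Ethics at day 2 is achievable: Compilers -> day 2, Robotics -> day 1, Physics -> day 1, Ethics -> day 2.

day 2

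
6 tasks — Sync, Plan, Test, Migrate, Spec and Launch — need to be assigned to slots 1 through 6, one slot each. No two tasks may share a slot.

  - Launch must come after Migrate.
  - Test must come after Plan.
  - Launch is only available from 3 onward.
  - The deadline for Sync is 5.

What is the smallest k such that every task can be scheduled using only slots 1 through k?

The precedence chain requires at least 2 distinct slots.
With at most 1 per slot and 6 tasks, at least 6 slots are needed.
Launch can't be placed before 3, so the schedule must run through at least slot 3.
6 works (last occupied slot: 6): for example Migrate -> 2, Launch -> 3, Sync -> 1, Spec -> 6, Plan -> 4, Test -> 5.

6 slots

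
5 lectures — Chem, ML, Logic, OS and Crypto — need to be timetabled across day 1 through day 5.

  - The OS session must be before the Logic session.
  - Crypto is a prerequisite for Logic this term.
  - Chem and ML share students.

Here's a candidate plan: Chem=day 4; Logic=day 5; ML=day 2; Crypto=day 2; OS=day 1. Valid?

Yes, all constraints hold

The OS session must be before the Logic session — holds.
Crypto is a prerequisite for Logic this term — holds.
Chem and ML share students — holds.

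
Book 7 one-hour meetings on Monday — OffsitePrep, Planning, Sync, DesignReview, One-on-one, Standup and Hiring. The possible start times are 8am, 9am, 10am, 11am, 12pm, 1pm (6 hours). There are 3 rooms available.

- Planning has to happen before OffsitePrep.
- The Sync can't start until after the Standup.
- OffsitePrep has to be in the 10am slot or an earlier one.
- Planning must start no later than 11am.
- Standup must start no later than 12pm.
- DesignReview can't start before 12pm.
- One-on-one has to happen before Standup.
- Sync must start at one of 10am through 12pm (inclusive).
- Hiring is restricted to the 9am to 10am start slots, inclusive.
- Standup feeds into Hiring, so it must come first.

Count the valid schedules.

18

Splitting on OffsitePrep: it can be 9am (6), 10am (12). Listing each branch's schedules as (Planning, Sync, DesignReview, One-on-one, Standup, Hiring):
OffsitePrep=9am: (8am,10am,12pm,8am,9am,10am) (8am,10am,1pm,8am,9am,10am) (8am,11am,12pm,8am,9am,10am) (8am,11am,1pm,8am,9am,10am) (8am,12pm,12pm,8am,9am,10am) (8am,12pm,1pm,8am,9am,10am) — 6.
OffsitePrep=10am: (8am,10am,12pm,8am,9am,10am) (8am,10am,1pm,8am,9am,10am) (8am,11am,12pm,8am,9am,10am) (8am,11am,1pm,8am,9am,10am) (8am,12pm,12pm,8am,9am,10am) (8am,12pm,1pm,8am,9am,10am) (9am,10am,12pm,8am,9am,10am) (9am,10am,1pm,8am,9am,10am) (9am,11am,12pm,8am,9am,10am) (9am,11am,1pm,8am,9am,10am) (9am,12pm,12pm,8am,9am,10am) (9am,12pm,1pm,8am,9am,10am) — 12.
Summing: 6 + 12 = 18.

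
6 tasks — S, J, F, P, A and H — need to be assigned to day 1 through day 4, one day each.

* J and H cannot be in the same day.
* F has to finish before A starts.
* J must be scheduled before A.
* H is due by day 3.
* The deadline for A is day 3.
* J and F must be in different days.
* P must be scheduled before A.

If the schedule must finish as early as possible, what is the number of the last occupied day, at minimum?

The precedence chain requires at least 2 distinct days.
Could 2 days be enough, i.e. nothing placed later than day 2? No: A's window within 2 days is {day 1, day 2}; A must come after J (at day 1 or later) → {day 2}; J must come before A (at day 2 or earlier) → {day 1}; F must come before A (at day 2 or earlier) → {day 1}; F can't share with J (day 1) → nothing is left.
So 2 days is not enough.
3 works (last occupied day: day 3): for example F=day 2, J=day 1, P=day 1, A=day 3, S=day 1, H=day 2.

day 3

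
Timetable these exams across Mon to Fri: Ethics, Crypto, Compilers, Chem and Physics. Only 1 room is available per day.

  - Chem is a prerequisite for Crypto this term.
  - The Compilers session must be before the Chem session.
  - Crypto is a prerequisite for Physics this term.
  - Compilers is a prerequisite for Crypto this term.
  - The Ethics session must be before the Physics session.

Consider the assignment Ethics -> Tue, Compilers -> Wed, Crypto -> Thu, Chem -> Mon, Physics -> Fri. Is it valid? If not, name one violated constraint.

The Compilers session must be before the Chem session — violated.
Chem is a prerequisite for Crypto this term — holds.
Compilers is a prerequisite for Crypto this term — holds.
Crypto is a prerequisite for Physics this term — holds.
The Ethics session must be before the Physics session — holds.
Only 1 room is available per day — holds.

No — it violates: The Compilers session must be before the Chem session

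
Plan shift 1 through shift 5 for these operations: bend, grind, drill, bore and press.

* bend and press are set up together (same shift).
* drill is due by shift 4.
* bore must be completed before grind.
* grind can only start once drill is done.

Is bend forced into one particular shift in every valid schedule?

No

bend can be shift 1 (e.g. grind=shift 2, bore=shift 1, bend=shift 1, drill=shift 1, press=shift 1) or shift 2 (e.g. bore -> shift 1, grind -> shift 2, bend -> shift 2, drill -> shift 1, press -> shift 2).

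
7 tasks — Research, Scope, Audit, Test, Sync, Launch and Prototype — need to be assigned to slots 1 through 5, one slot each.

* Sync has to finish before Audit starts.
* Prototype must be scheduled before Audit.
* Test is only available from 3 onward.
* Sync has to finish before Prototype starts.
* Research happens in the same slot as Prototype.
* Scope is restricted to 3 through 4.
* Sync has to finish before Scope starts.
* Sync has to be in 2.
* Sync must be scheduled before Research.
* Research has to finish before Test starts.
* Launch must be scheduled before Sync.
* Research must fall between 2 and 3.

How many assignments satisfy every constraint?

Splitting on Scope: it can be 3 (4), 4 (4). Listing each branch's schedules as (Research, Audit, Test, Sync, Launch, Prototype):
Scope=3: (3,4,4,2,1,3) (3,4,5,2,1,3) (3,5,4,2,1,3) (3,5,5,2,1,3) — 4.
Scope=4: (3,4,4,2,1,3) (3,4,5,2,1,3) (3,5,4,2,1,3) (3,5,5,2,1,3) — 4.
Summing: 4 + 4 = 8.

8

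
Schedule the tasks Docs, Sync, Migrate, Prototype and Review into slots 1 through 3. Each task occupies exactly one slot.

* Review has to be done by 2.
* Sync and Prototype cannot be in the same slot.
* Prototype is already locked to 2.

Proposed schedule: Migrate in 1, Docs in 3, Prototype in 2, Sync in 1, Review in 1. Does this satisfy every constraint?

Review has to be done by 2 — holds.
Prototype is already locked to 2 — holds.
Sync and Prototype cannot be in the same slot — holds.

Valid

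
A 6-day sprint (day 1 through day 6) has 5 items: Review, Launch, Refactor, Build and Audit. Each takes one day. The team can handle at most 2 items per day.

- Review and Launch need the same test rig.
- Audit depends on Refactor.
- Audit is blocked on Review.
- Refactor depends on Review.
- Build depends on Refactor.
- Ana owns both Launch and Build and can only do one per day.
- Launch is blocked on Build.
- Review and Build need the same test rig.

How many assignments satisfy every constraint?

48

Splitting on Review: it can be day 1 (35), day 2 (11), day 3 (2). Listing each branch's schedules as (Launch, Refactor, Build, Audit) by day number:
Review=day 1: (4,2,3,3) (4,2,3,4) (4,2,3,5) (4,2,3,6) (5,2,3,3) (5,2,3,4) (5,2,3,5) (5,2,3,6) (5,2,4,3) (5,2,4,4) (5,2,4,5) (5,2,4,6) (5,3,4,4) (5,3,4,5) (5,3,4,6) (6,2,3,3) (6,2,3,4) (6,2,3,5) (6,2,3,6) (6,2,4,3) (6,2,4,4) (6,2,4,5) (6,2,4,6) (6,2,5,3) (6,2,5,4) (6,2,5,5) (6,2,5,6) (6,3,4,4) (6,3,4,5) (6,3,4,6) (6,3,5,4) (6,3,5,5) (6,3,5,6) (6,4,5,5) (6,4,5,6) — 35.
Review=day 2: (5,3,4,4) (5,3,4,5) (5,3,4,6) (6,3,4,4) (6,3,4,5) (6,3,4,6) (6,3,5,4) (6,3,5,5) (6,3,5,6) (6,4,5,5) (6,4,5,6) — 11.
Review=day 3: (6,4,5,5) (6,4,5,6) — 2.
Summing: 35 + 11 + 2 = 48.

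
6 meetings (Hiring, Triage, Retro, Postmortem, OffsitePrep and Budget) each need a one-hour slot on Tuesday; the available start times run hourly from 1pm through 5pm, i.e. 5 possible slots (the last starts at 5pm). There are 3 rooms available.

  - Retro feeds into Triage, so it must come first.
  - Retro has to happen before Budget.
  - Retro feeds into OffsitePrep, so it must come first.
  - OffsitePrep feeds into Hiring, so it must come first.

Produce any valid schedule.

Budget -> 2pm, Triage -> 2pm, Hiring -> 3pm, OffsitePrep -> 2pm, Postmortem -> 1pm, Retro -> 1pm

Checking: OffsitePrep(2pm) before Hiring(3pm); Retro(1pm) before Budget(2pm); Retro(1pm) before Triage(2pm); Retro(1pm) before OffsitePrep(2pm); max 3 per slot (cap 3).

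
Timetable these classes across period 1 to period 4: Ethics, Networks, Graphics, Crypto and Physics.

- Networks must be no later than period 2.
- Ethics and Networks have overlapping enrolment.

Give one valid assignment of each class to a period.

Graphics in period 1; Physics in period 1; Ethics in period 2; Networks in period 1; Crypto in period 1

Checking: Ethics(period 2) != Networks(period 1); Networks=period 1 in [period 1,period 2].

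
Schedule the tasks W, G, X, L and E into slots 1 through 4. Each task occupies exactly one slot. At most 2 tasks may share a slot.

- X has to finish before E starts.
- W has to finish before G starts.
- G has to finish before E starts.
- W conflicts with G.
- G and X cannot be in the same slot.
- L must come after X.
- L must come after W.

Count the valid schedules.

Splitting on W: it can be 1 (12), 2 (4). Listing each branch's schedules as (G, X, L, E):
W=1: (2,1,2,3) (2,1,2,4) (2,1,3,3) (2,1,3,4) (2,1,4,3) (2,1,4,4) (2,3,4,4) (3,1,2,4) (3,1,3,4) (3,1,4,4) (3,2,3,4) (3,2,4,4) — 12.
W=2: (3,1,3,4) (3,1,4,4) (3,2,3,4) (3,2,4,4) — 4.
Summing: 12 + 4 = 16.

16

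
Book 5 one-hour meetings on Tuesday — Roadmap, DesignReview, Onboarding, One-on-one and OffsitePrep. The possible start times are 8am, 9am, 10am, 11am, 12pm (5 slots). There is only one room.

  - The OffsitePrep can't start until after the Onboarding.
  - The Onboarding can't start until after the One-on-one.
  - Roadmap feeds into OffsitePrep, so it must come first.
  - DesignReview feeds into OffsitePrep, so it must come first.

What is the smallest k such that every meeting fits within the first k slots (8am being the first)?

The precedence chain requires at least 3 distinct slots.
With at most 1 per slot and 5 meetings, at least 5 slots are needed.
5 works (last occupied slot: 12pm): for example One-on-one=8am, DesignReview=11am, Onboarding=9am, Roadmap=10am, OffsitePrep=12pm.

5 slots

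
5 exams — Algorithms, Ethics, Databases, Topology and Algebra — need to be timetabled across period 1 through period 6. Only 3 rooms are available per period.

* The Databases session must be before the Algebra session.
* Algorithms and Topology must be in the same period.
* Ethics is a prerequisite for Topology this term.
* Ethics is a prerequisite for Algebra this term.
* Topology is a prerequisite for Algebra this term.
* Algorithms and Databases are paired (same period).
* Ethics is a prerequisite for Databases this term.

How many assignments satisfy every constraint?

20

Splitting on Algorithms: it can be period 2 (4), period 3 (6), period 4 (6), period 5 (4). Listing each branch's schedules as (Ethics, Databases, Topology, Algebra) by period number:
Algorithms=period 2: (1,2,2,3) (1,2,2,4) (1,2,2,5) (1,2,2,6) — 4.
Algorithms=period 3: (1,3,3,4) (1,3,3,5) (1,3,3,6) (2,3,3,4) (2,3,3,5) (2,3,3,6) — 6.
Algorithms=period 4: (1,4,4,5) (1,4,4,6) (2,4,4,5) (2,4,4,6) (3,4,4,5) (3,4,4,6) — 6.
Algorithms=period 5: (1,5,5,6) (2,5,5,6) (3,5,5,6) (4,5,5,6) — 4.
Summing: 4 + 6 + 6 + 4 = 20.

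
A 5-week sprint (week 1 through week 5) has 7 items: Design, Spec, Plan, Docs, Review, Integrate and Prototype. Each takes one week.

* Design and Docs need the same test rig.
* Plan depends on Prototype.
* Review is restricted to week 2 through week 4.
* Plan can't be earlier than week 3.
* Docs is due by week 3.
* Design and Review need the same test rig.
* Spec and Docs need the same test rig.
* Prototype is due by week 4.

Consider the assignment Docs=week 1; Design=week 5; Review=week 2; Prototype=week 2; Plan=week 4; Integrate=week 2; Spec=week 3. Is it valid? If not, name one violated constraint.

Yes, all constraints hold

Plan can't be earlier than week 3 — holds.
Prototype is due by week 4 — holds.
Design and Review need the same test rig — holds.
Review is restricted to week 2 through week 4 — holds.
Design and Docs need the same test rig — holds.
Spec and Docs need the same test rig — holds.
Docs is due by week 3 — holds.
Plan depends on Prototype — holds.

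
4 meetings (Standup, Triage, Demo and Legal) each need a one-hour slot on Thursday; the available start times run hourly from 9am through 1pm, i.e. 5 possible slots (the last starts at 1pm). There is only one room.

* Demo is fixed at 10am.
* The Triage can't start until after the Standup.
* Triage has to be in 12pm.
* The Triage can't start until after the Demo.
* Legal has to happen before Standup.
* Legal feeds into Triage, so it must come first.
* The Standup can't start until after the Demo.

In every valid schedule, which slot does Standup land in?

11am

Demo is fixed at 10am and must come before Standup, so Standup is at least 11am.
Triage is fixed at 12pm and must come after Standup, so Standup is at most 11am.
So Standup must be 11am.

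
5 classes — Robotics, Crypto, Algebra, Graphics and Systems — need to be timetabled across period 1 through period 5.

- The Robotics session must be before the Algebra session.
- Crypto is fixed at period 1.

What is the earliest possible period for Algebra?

Precedence pushes Algebra to at least period 2.
Algebra at period 2 is achievable: Systems in period 1, Algebra in period 2, Crypto in period 1, Robotics in period 1, Graphics in period 1.

period 2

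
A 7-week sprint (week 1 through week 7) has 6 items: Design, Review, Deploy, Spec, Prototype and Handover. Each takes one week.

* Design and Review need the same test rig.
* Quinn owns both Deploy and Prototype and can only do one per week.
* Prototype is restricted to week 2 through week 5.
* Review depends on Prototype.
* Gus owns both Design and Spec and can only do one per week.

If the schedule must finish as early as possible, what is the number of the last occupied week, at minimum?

week 3

The precedence chain requires at least 2 distinct weeks.
Propagating the time windows through the other constraints, Review can't land before week 3, so the schedule must run through at least week 3.
3 works (last occupied week: week 3): for example Spec -> week 2, Prototype -> week 2, Deploy -> week 1, Design -> week 1, Review -> week 3, Handover -> week 1.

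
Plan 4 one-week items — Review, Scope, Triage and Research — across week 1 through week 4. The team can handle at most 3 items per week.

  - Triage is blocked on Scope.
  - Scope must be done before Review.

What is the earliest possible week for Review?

Precedence pushes Review to at least week 2.
Review at week 2 is achievable: Research in week 1; Triage in week 2; Review in week 2; Scope in week 1.

week 2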